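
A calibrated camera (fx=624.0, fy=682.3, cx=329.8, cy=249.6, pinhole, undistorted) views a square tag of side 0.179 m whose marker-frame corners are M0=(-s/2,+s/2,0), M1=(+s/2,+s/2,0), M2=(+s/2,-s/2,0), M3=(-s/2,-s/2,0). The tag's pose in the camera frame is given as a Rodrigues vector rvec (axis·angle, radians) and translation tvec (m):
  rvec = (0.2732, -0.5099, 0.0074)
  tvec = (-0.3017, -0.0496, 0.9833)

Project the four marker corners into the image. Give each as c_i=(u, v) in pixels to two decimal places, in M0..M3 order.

c0=(79.32, 279.42) c1=(192.92, 269.89) c2=(194.98, 153.54) c3=(75.88, 152.58)

Intrinsics K: fx=624.0, fy=682.3, cx=329.8, cy=249.6
Marker side s = 0.179 m; corners in marker frame (Z=0):
  M0 = (-0.0895, +0.0895, 0)
  M1 = (+0.0895, +0.0895, 0)
  M2 = (+0.0895, -0.0895, 0)
  M3 = (-0.0895, -0.0895, 0)
rvec = (0.2732, -0.5099, 0.0074), |rvec| = θ = 0.57852 rad = 33.147°
Rodrigues: sinθ=0.54679, 1−cosθ=0.16273; R = I + sinθ·[k]× + (1−cosθ)·[k]×²:
    [+0.87356 -0.07473 -0.48095]
    [-0.06074 +0.96368 -0.26005]
    [+0.48291 +0.25638 +0.83730]
t = (-0.3017, -0.0496, 0.9833) m
M0: Pc = R·M0+t = (-0.38657, +0.04209, +0.96303); u = 624.0·(-0.38657)/0.96303 + 329.8 = 79.3179, v = 682.3·(+0.04209)/0.96303 + 249.6 = 279.4175
M1: Pc = R·M1+t = (-0.23020, +0.03121, +1.04947); u = 624.0·(-0.23020)/1.04947 + 329.8 = 192.9233, v = 682.3·(+0.03121)/1.04947 + 249.6 = 269.8933
M2: Pc = R·M2+t = (-0.21683, -0.14129, +1.00357); u = 624.0·(-0.21683)/1.00357 + 329.8 = 194.9810, v = 682.3·(-0.14129)/1.00357 + 249.6 = 153.5442
M3: Pc = R·M3+t = (-0.37320, -0.13041, +0.91713); u = 624.0·(-0.37320)/0.91713 + 329.8 = 75.8848, v = 682.3·(-0.13041)/0.91713 + 249.6 = 152.5789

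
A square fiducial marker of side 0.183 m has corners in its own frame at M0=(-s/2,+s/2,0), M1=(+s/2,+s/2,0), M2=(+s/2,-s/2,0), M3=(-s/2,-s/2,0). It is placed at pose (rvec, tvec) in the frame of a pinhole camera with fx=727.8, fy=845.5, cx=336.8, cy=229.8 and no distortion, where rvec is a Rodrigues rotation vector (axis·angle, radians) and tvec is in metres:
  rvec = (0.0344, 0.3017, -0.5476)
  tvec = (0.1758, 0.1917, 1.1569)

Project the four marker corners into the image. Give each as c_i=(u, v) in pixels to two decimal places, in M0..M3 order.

Intrinsics K: fx=727.8, fy=845.5, cx=336.8, cy=229.8
Marker side s = 0.183 m; corners in marker frame (Z=0):
  M0 = (-0.0915, +0.0915, 0)
  M1 = (+0.0915, +0.0915, 0)
  M2 = (+0.0915, -0.0915, 0)
  M3 = (-0.0915, -0.0915, 0)
rvec = (0.0344, 0.3017, -0.5476), |rvec| = θ = 0.62616 rad = 35.876°
Rodrigues: sinθ=0.58603, 1−cosθ=0.18971; R = I + sinθ·[k]× + (1−cosθ)·[k]×²:
    [+0.81086 +0.51753 +0.27325]
    [-0.50749 +0.85433 -0.11214]
    [-0.29148 -0.04775 +0.95538]
t = (0.1758, 0.1917, 1.1569) m
M0: Pc = R·M0+t = (+0.14896, +0.31631, +1.17920); u = 727.8·(+0.14896)/1.17920 + 336.8 = 428.7382, v = 845.5·(+0.31631)/1.17920 + 229.8 = 456.5950
M1: Pc = R·M1+t = (+0.29735, +0.22344, +1.12586); u = 727.8·(+0.29735)/1.12586 + 336.8 = 529.0172, v = 845.5·(+0.22344)/1.12586 + 229.8 = 397.5961
M2: Pc = R·M2+t = (+0.20264, +0.06709, +1.13460); u = 727.8·(+0.20264)/1.13460 + 336.8 = 466.7851, v = 845.5·(+0.06709)/1.13460 + 229.8 = 279.7979
M3: Pc = R·M3+t = (+0.05425, +0.15996, +1.18794); u = 727.8·(+0.05425)/1.18794 + 336.8 = 370.0380, v = 845.5·(+0.15996)/1.18794 + 229.8 = 343.6524

c0=(428.74, 456.60) c1=(529.02, 397.60) c2=(466.79, 279.80) c3=(370.04, 343.65)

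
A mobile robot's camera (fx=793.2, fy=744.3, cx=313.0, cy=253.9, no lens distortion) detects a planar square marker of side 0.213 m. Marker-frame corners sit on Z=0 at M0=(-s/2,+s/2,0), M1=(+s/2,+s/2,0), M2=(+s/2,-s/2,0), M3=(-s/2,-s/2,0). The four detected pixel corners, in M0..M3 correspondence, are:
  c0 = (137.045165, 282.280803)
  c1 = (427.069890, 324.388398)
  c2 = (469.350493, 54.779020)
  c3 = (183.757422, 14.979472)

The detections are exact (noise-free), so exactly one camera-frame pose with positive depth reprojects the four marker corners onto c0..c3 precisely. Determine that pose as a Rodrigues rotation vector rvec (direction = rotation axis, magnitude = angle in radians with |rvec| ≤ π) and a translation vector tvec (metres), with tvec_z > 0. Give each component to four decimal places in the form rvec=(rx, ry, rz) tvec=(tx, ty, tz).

rvec=(-0.0457, 0.0132, 0.1527) tvec=(-0.0065, -0.0670, 0.5801)

Intrinsics K: fx=793.2, fy=744.3, cx=313.0, cy=253.9
Marker side s = 0.213 m; corners in marker frame (Z=0):
  M0 = (-0.1065, +0.1065, 0)
  M1 = (+0.1065, +0.1065, 0)
  M2 = (+0.1065, -0.1065, 0)
  M3 = (-0.1065, -0.1065, 0)
Detected image corners:
  c0 = (137.045165, 282.280803) px
  c1 = (427.069890, 324.388398) px
  c2 = (469.350493, 54.779020) px
  c3 = (183.757422, 14.979472) px
Planar DLT: solve 8×8 A·h = b for H (H[2,2]=1):
  H  [+1342.40914 -232.28199 +304.04829]
  H  [+187.37945 +1247.36309 +167.94767]
  H  [-0.02866 -0.07672 +1.00000]
B = K⁻¹H; ‖b₁‖=1.723901, ‖b₂‖=1.723901; λ = 2/(‖b₁‖+‖b₂‖) = 0.580080, sign → tz>0 ⇒ λ=+0.580080
r₁ = λ·B[:,0] = (+0.98829,+0.15171,-0.01662); r₂ = λ·B[:,1] = (-0.15231,+0.98733,-0.04450)
r₃ = r₁×r₂ = (+0.00966,+0.04652,+0.99887); SVD([r₁ r₂ r₃]) → R = UVᵀ:
  R  [+0.98829 -0.15231 +0.00966]
  R  [+0.15171 +0.98733 +0.04652]
  R  [-0.01662 -0.04450 +0.99887]
t = (-0.00655, -0.06699, +0.58008) m
tr R = 2.974487; θ = arccos((tr R − 1)/2) = 0.159899 rad = 9.162°
axis k = ((R−Rᵀ)₃₂, (R−Rᵀ)₁₃, (R−Rᵀ)₂₁) / (2 sinθ) = (-0.285833, +0.082552, +0.954717)
rvec = θ·k = (-0.045705, +0.013200, +0.152659)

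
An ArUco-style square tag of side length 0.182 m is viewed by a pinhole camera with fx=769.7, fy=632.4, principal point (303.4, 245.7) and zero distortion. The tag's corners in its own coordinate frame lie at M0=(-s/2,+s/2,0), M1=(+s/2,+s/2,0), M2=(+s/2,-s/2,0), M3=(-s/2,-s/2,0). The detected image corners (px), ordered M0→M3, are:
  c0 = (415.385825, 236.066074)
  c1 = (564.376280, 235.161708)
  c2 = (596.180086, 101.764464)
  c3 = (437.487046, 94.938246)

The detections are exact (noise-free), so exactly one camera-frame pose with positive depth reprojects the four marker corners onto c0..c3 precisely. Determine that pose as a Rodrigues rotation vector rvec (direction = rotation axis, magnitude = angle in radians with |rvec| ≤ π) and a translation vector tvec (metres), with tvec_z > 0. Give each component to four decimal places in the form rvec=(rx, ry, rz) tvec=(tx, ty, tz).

Intrinsics K: fx=769.7, fy=632.4, cx=303.4, cy=245.7
Marker side s = 0.182 m; corners in marker frame (Z=0):
  M0 = (-0.0910, +0.0910, 0)
  M1 = (+0.0910, +0.0910, 0)
  M2 = (+0.0910, -0.0910, 0)
  M3 = (-0.0910, -0.0910, 0)
Detected image corners:
  c0 = (415.385825, 236.066074) px
  c1 = (564.376280, 235.161708) px
  c2 = (596.180086, 101.764464) px
  c3 = (437.487046, 94.938246) px
Planar DLT: solve 8×8 A·h = b for H (H[2,2]=1):
  H  [+995.74434 +52.13807 +504.97351]
  H  [+65.73177 +820.27388 +169.51656]
  H  [+0.30084 +0.39924 +1.00000]
B = K⁻¹H; ‖b₁‖=1.213061, ‖b₂‖=1.213061; λ = 2/(‖b₁‖+‖b₂‖) = 0.824361, sign → tz>0 ⇒ λ=+0.824361
r₁ = λ·B[:,0] = (+0.96870,-0.01067,+0.24800); r₂ = λ·B[:,1] = (-0.07389,+0.94139,+0.32911)
r₃ = r₁×r₂ = (-0.23698,-0.33714,+0.91114); SVD([r₁ r₂ r₃]) → R = UVᵀ:
  R  [+0.96870 -0.07389 -0.23698]
  R  [-0.01067 +0.94139 -0.33714]
  R  [+0.24800 +0.32911 +0.91114]
t = (+0.21589, -0.09931, +0.82436) m
tr R = 2.821239; θ = arccos((tr R − 1)/2) = 0.426016 rad = 24.409°
axis k = ((R−Rᵀ)₃₂, (R−Rᵀ)₁₃, (R−Rᵀ)₂₁) / (2 sinθ) = (+0.806122, -0.586785, +0.076494)
rvec = θ·k = (+0.343421, -0.249980, +0.032588)

rvec=(0.3434, -0.2500, 0.0326) tvec=(0.2159, -0.0993, 0.8244)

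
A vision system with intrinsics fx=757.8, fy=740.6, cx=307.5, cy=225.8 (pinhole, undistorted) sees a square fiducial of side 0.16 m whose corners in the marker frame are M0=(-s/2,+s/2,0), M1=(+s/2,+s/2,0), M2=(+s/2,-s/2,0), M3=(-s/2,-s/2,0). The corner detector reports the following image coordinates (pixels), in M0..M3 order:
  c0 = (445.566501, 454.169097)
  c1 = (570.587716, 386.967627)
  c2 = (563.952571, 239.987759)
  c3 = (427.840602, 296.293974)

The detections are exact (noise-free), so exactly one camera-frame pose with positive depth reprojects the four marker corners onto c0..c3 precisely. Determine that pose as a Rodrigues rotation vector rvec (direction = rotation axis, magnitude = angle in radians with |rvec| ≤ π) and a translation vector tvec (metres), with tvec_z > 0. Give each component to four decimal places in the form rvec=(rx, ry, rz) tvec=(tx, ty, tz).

rvec=(0.2849, -0.5025, -0.2347) tvec=(0.1796, 0.1112, 0.6871)

Intrinsics K: fx=757.8, fy=740.6, cx=307.5, cy=225.8
Marker side s = 0.16 m; corners in marker frame (Z=0):
  M0 = (-0.0800, +0.0800, 0)
  M1 = (+0.0800, +0.0800, 0)
  M2 = (+0.0800, -0.0800, 0)
  M3 = (-0.0800, -0.0800, 0)
Detected image corners:
  c0 = (445.566501, 454.169097) px
  c1 = (570.587716, 386.967627) px
  c2 = (563.952571, 239.987759) px
  c3 = (427.840602, 296.293974) px
Planar DLT: solve 8×8 A·h = b for H (H[2,2]=1):
  H  [+1134.86187 +310.99798 +505.54713]
  H  [-167.64324 +1113.26448 +345.65353]
  H  [+0.63772 +0.47140 +1.00000]
B = K⁻¹H; ‖b₁‖=1.455466, ‖b₂‖=1.455466; λ = 2/(‖b₁‖+‖b₂‖) = 0.687065, sign → tz>0 ⇒ λ=+0.687065
r₁ = λ·B[:,0] = (+0.85114,-0.28911,+0.43816); r₂ = λ·B[:,1] = (+0.15054,+0.93404,+0.32388)
r₃ = r₁×r₂ = (-0.50290,-0.20971,+0.83852); SVD([r₁ r₂ r₃]) → R = UVᵀ:
  R  [+0.85114 +0.15054 -0.50290]
  R  [-0.28911 +0.93404 -0.20971]
  R  [+0.43816 +0.32388 +0.83852]
t = (+0.17956, +0.11119, +0.68707) m
tr R = 2.623700; θ = arccos((tr R − 1)/2) = 0.623482 rad = 35.723°
axis k = ((R−Rᵀ)₃₂, (R−Rᵀ)₁₃, (R−Rᵀ)₂₁) / (2 sinθ) = (+0.456948, -0.805880, -0.376505)
rvec = θ·k = (+0.284899, -0.502452, -0.234744)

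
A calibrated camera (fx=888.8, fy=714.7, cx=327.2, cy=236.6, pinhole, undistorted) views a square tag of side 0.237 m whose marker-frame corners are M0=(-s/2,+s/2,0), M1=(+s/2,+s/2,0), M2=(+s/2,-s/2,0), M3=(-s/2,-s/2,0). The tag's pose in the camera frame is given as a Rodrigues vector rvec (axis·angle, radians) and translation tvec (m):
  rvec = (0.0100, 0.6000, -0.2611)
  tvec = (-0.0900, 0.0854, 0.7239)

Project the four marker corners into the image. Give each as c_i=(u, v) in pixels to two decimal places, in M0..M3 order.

c0=(151.22, 445.29) c1=(372.54, 425.31) c2=(293.68, 174.70) c3=(89.81, 235.92)

Intrinsics K: fx=888.8, fy=714.7, cx=327.2, cy=236.6
Marker side s = 0.237 m; corners in marker frame (Z=0):
  M0 = (-0.1185, +0.1185, 0)
  M1 = (+0.1185, +0.1185, 0)
  M2 = (+0.1185, -0.1185, 0)
  M3 = (-0.1185, -0.1185, 0)
rvec = (0.0100, 0.6000, -0.2611), |rvec| = θ = 0.65443 rad = 37.496°
Rodrigues: sinθ=0.60870, 1−cosθ=0.20660; R = I + sinθ·[k]× + (1−cosθ)·[k]×²:
    [+0.79345 +0.24575 +0.55682]
    [-0.23996 +0.96706 -0.08488]
    [-0.55934 -0.06627 +0.82628]
t = (-0.0900, 0.0854, 0.7239) m
M0: Pc = R·M0+t = (-0.15490, +0.22843, +0.78233); u = 888.8·(-0.15490)/0.78233 + 327.2 = 151.2169, v = 714.7·(+0.22843)/0.78233 + 236.6 = 445.2859
M1: Pc = R·M1+t = (+0.03314, +0.17156, +0.64976); u = 888.8·(+0.03314)/0.64976 + 327.2 = 372.5384, v = 714.7·(+0.17156)/0.64976 + 236.6 = 425.3067
M2: Pc = R·M2+t = (-0.02510, -0.05763, +0.66547); u = 888.8·(-0.02510)/0.66547 + 327.2 = 293.6788, v = 714.7·(-0.05763)/0.66547 + 236.6 = 174.7038
M3: Pc = R·M3+t = (-0.21314, -0.00076, +0.79804); u = 888.8·(-0.21314)/0.79804 + 327.2 = 89.8129, v = 714.7·(-0.00076)/0.79804 + 236.6 = 235.9181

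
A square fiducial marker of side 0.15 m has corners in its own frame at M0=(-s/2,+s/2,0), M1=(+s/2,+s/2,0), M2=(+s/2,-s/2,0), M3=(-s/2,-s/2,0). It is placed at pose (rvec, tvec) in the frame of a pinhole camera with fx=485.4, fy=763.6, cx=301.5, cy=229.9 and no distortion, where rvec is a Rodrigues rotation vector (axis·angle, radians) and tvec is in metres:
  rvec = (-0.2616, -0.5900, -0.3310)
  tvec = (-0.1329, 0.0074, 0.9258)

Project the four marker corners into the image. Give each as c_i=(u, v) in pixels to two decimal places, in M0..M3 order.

c0=(210.56, 311.56) c1=(278.16, 276.78) c2=(250.71, 168.85) c3=(182.09, 192.24)

Intrinsics K: fx=485.4, fy=763.6, cx=301.5, cy=229.9
Marker side s = 0.15 m; corners in marker frame (Z=0):
  M0 = (-0.0750, +0.0750, 0)
  M1 = (+0.0750, +0.0750, 0)
  M2 = (+0.0750, -0.0750, 0)
  M3 = (-0.0750, -0.0750, 0)
rvec = (-0.2616, -0.5900, -0.3310), |rvec| = θ = 0.72532 rad = 41.558°
Rodrigues: sinθ=0.66338, 1−cosθ=0.25172; R = I + sinθ·[k]× + (1−cosθ)·[k]×²:
    [+0.78103 +0.37658 -0.49818]
    [-0.22888 +0.91484 +0.33270]
    [+0.58104 -0.14582 +0.80070]
t = (-0.1329, 0.0074, 0.9258) m
M0: Pc = R·M0+t = (-0.16323, +0.09318, +0.87129); u = 485.4·(-0.16323)/0.87129 + 301.5 = 210.5612, v = 763.6·(+0.09318)/0.87129 + 229.9 = 311.5626
M1: Pc = R·M1+t = (-0.04608, +0.05885, +0.95844); u = 485.4·(-0.04608)/0.95844 + 301.5 = 278.1631, v = 763.6·(+0.05885)/0.95844 + 229.9 = 276.7836
M2: Pc = R·M2+t = (-0.10257, -0.07838, +0.98031); u = 485.4·(-0.10257)/0.98031 + 301.5 = 250.7146, v = 763.6·(-0.07838)/0.98031 + 229.9 = 168.8480
M3: Pc = R·M3+t = (-0.21972, -0.04405, +0.89316); u = 485.4·(-0.21972)/0.89316 + 301.5 = 182.0897, v = 763.6·(-0.04405)/0.89316 + 229.9 = 192.2428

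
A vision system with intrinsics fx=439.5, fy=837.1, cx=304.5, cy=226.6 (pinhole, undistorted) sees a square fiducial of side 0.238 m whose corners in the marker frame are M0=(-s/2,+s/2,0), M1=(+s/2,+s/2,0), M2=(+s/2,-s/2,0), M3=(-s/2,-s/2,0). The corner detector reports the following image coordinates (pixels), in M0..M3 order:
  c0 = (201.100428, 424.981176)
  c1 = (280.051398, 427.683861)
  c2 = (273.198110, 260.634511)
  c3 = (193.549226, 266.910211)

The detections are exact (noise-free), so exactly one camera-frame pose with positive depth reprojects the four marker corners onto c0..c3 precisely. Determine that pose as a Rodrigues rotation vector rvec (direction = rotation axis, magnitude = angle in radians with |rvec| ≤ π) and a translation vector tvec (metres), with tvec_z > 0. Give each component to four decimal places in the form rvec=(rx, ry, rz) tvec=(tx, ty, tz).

rvec=(0.0799, 0.2813, -0.0623) tvec=(-0.1885, 0.1718, 1.2081)

Intrinsics K: fx=439.5, fy=837.1, cx=304.5, cy=226.6
Marker side s = 0.238 m; corners in marker frame (Z=0):
  M0 = (-0.1190, +0.1190, 0)
  M1 = (+0.1190, +0.1190, 0)
  M2 = (+0.1190, -0.1190, 0)
  M3 = (-0.1190, -0.1190, 0)
Detected image corners:
  c0 = (201.100428, 424.981176) px
  c1 = (280.051398, 427.683861) px
  c2 = (273.198110, 260.634511) px
  c3 = (193.549226, 266.910211) px
Planar DLT: solve 8×8 A·h = b for H (H[2,2]=1):
  H  [+278.34066 +44.04587 +235.90770]
  H  [-87.23036 +702.51861 +345.63801]
  H  [-0.23143 +0.05800 +1.00000]
B = K⁻¹H; ‖b₁‖=0.827749, ‖b₂‖=0.827749; λ = 2/(‖b₁‖+‖b₂‖) = 1.208096, sign → tz>0 ⇒ λ=+1.208096
r₁ = λ·B[:,0] = (+0.95881,-0.05021,-0.27959); r₂ = λ·B[:,1] = (+0.07253,+0.99490,+0.07007)
r₃ = r₁×r₂ = (+0.27464,-0.08746,+0.95756); SVD([r₁ r₂ r₃]) → R = UVᵀ:
  R  [+0.95881 +0.07253 +0.27464]
  R  [-0.05021 +0.99490 -0.08746]
  R  [-0.27959 +0.07007 +0.95756]
t = (-0.18855, +0.17179, +1.20810) m
tr R = 2.911270; θ = arccos((tr R − 1)/2) = 0.298988 rad = 17.131°
axis k = ((R−Rᵀ)₃₂, (R−Rᵀ)₁₃, (R−Rᵀ)₂₁) / (2 sinθ) = (+0.267396, +0.940793, -0.208343)
rvec = θ·k = (+0.079948, +0.281286, -0.062292)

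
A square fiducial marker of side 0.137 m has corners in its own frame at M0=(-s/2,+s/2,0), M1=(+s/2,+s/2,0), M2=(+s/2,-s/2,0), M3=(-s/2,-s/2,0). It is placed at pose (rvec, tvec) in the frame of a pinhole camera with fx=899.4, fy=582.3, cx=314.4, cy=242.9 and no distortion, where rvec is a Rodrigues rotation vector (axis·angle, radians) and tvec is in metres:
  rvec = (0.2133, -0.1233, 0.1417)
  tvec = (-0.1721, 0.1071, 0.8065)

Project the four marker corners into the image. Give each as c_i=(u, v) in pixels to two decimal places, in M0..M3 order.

c0=(37.28, 361.15) c1=(189.44, 370.67) c2=(208.62, 278.85) c3=(51.55, 266.80)

Intrinsics K: fx=899.4, fy=582.3, cx=314.4, cy=242.9
Marker side s = 0.137 m; corners in marker frame (Z=0):
  M0 = (-0.0685, +0.0685, 0)
  M1 = (+0.0685, +0.0685, 0)
  M2 = (+0.0685, -0.0685, 0)
  M3 = (-0.0685, -0.0685, 0)
rvec = (0.2133, -0.1233, 0.1417), |rvec| = θ = 0.28422 rad = 16.284°
Rodrigues: sinθ=0.28040, 1−cosθ=0.04012; R = I + sinθ·[k]× + (1−cosθ)·[k]×²:
    [+0.98248 -0.15286 -0.10664]
    [+0.12674 +0.96743 -0.21912]
    [+0.13666 +0.20176 +0.96985]
t = (-0.1721, 0.1071, 0.8065) m
M0: Pc = R·M0+t = (-0.24987, +0.16469, +0.81096); u = 899.4·(-0.24987)/0.81096 + 314.4 = 37.2793, v = 582.3·(+0.16469)/0.81096 + 242.9 = 361.1519
M1: Pc = R·M1+t = (-0.11527, +0.18205, +0.82968); u = 899.4·(-0.11527)/0.82968 + 314.4 = 189.4424, v = 582.3·(+0.18205)/0.82968 + 242.9 = 370.6696
M2: Pc = R·M2+t = (-0.09433, +0.04951, +0.80204); u = 899.4·(-0.09433)/0.80204 + 314.4 = 208.6201, v = 582.3·(+0.04951)/0.80204 + 242.9 = 278.8472
M3: Pc = R·M3+t = (-0.22893, +0.03215, +0.78332); u = 899.4·(-0.22893)/0.78332 + 314.4 = 51.5458, v = 582.3·(+0.03215)/0.78332 + 242.9 = 266.7990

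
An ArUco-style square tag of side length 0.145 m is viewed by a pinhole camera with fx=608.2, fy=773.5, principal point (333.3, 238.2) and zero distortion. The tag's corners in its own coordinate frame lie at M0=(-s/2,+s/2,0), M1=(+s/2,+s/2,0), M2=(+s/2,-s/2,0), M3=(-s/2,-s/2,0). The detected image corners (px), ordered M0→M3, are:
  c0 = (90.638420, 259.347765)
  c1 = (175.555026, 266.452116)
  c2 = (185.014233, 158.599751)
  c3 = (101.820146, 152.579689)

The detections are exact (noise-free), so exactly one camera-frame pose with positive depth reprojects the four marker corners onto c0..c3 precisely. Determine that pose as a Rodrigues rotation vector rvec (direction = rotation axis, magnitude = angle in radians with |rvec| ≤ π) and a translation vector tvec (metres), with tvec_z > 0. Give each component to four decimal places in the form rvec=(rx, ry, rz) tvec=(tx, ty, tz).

Intrinsics K: fx=608.2, fy=773.5, cx=333.3, cy=238.2
Marker side s = 0.145 m; corners in marker frame (Z=0):
  M0 = (-0.0725, +0.0725, 0)
  M1 = (+0.0725, +0.0725, 0)
  M2 = (+0.0725, -0.0725, 0)
  M3 = (-0.0725, -0.0725, 0)
Detected image corners:
  c0 = (90.638420, 259.347765) px
  c1 = (175.555026, 266.452116) px
  c2 = (185.014233, 158.599751) px
  c3 = (101.820146, 152.579689) px
Planar DLT: solve 8×8 A·h = b for H (H[2,2]=1):
  H  [+571.25140 -91.76990 +138.12800]
  H  [+32.53874 +708.92517 +208.65171]
  H  [-0.06059 -0.14877 +1.00000]
B = K⁻¹H; ‖b₁‖=0.976228, ‖b₂‖=0.976228; λ = 2/(‖b₁‖+‖b₂‖) = 1.024351, sign → tz>0 ⇒ λ=+1.024351
r₁ = λ·B[:,0] = (+0.99613,+0.06220,-0.06206); r₂ = λ·B[:,1] = (-0.07105,+0.98576,-0.15239)
r₃ = r₁×r₂ = (+0.05170,+0.15621,+0.98637); SVD([r₁ r₂ r₃]) → R = UVᵀ:
  R  [+0.99613 -0.07105 +0.05170]
  R  [+0.06220 +0.98576 +0.15621]
  R  [-0.06206 -0.15239 +0.98637]
t = (-0.32872, -0.03913, +1.02435) m
tr R = 2.968265; θ = arccos((tr R − 1)/2) = 0.178380 rad = 10.220°
axis k = ((R−Rᵀ)₃₂, (R−Rᵀ)₁₃, (R−Rᵀ)₂₁) / (2 sinθ) = (-0.869616, +0.320574, +0.375500)
rvec = θ·k = (-0.155122, +0.057184, +0.066982)

rvec=(-0.1551, 0.0572, 0.0670) tvec=(-0.3287, -0.0391, 1.0244)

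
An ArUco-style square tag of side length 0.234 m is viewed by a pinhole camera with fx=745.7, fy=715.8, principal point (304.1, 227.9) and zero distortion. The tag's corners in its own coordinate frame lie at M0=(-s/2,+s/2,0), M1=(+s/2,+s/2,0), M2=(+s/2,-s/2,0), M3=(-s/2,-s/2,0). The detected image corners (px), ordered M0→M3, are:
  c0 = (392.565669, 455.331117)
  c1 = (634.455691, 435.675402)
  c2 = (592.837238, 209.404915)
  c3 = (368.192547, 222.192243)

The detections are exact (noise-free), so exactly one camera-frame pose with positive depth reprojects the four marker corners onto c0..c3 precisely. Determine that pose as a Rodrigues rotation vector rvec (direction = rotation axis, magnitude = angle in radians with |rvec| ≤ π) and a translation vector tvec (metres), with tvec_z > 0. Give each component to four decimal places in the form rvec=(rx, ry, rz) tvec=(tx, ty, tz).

Intrinsics K: fx=745.7, fy=715.8, cx=304.1, cy=227.9
Marker side s = 0.234 m; corners in marker frame (Z=0):
  M0 = (-0.1170, +0.1170, 0)
  M1 = (+0.1170, +0.1170, 0)
  M2 = (+0.1170, -0.1170, 0)
  M3 = (-0.1170, -0.1170, 0)
Detected image corners:
  c0 = (392.565669, 455.331117) px
  c1 = (634.455691, 435.675402) px
  c2 = (592.837238, 209.404915) px
  c3 = (368.192547, 222.192243) px
Planar DLT: solve 8×8 A·h = b for H (H[2,2]=1):
  H  [+1047.34503 -22.90884 +497.79947]
  H  [-34.22585 +872.11532 +326.10784]
  H  [+0.10443 -0.33071 +1.00000]
B = K⁻¹H; ‖b₁‖=1.368328, ‖b₂‖=1.368328; λ = 2/(‖b₁‖+‖b₂‖) = 0.730819, sign → tz>0 ⇒ λ=+0.730819
r₁ = λ·B[:,0] = (+0.99532,-0.05924,+0.07632); r₂ = λ·B[:,1] = (+0.07611,+0.96736,-0.24169)
r₃ = r₁×r₂ = (-0.05951,+0.24637,+0.96735); SVD([r₁ r₂ r₃]) → R = UVᵀ:
  R  [+0.99532 +0.07611 -0.05951]
  R  [-0.05924 +0.96736 +0.24637]
  R  [+0.07632 -0.24169 +0.96735]
t = (+0.18983, +0.10027, +0.73082) m
tr R = 2.930034; θ = arccos((tr R − 1)/2) = 0.265287 rad = 15.200°
axis k = ((R−Rᵀ)₃₂, (R−Rᵀ)₁₃, (R−Rᵀ)₂₁) / (2 sinθ) = (-0.930741, -0.259026, -0.258123)
rvec = θ·k = (-0.246914, -0.068716, -0.068477)

rvec=(-0.2469, -0.0687, -0.0685) tvec=(0.1898, 0.1003, 0.7308)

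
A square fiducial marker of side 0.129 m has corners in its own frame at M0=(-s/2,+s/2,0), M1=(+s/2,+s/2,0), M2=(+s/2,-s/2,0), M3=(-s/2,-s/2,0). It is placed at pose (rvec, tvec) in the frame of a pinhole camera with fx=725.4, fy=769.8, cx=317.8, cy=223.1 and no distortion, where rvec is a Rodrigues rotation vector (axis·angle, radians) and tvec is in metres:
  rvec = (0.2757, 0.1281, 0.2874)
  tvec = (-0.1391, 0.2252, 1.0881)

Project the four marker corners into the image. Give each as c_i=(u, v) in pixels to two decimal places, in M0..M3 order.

c0=(176.03, 406.91) c1=(255.46, 435.49) c2=(276.31, 356.83) c3=(193.94, 328.08)

Intrinsics K: fx=725.4, fy=769.8, cx=317.8, cy=223.1
Marker side s = 0.129 m; corners in marker frame (Z=0):
  M0 = (-0.0645, +0.0645, 0)
  M1 = (+0.0645, +0.0645, 0)
  M2 = (+0.0645, -0.0645, 0)
  M3 = (-0.0645, -0.0645, 0)
rvec = (0.2757, 0.1281, 0.2874), |rvec| = θ = 0.41835 rad = 23.970°
Rodrigues: sinθ=0.40626, 1−cosθ=0.08624; R = I + sinθ·[k]× + (1−cosθ)·[k]×²:
    [+0.95121 -0.26169 +0.16344]
    [+0.29649 +0.92185 -0.24959]
    [-0.08535 +0.28587 +0.95446]
t = (-0.1391, 0.2252, 1.0881) m
M0: Pc = R·M0+t = (-0.21733, +0.26554, +1.11204); u = 725.4·(-0.21733)/1.11204 + 317.8 = 176.0316, v = 769.8·(+0.26554)/1.11204 + 223.1 = 406.9139
M1: Pc = R·M1+t = (-0.09463, +0.30378, +1.10103); u = 725.4·(-0.09463)/1.10103 + 317.8 = 255.4573, v = 769.8·(+0.30378)/1.10103 + 223.1 = 435.4932
M2: Pc = R·M2+t = (-0.06087, +0.18486, +1.06416); u = 725.4·(-0.06087)/1.06416 + 317.8 = 276.3084, v = 769.8·(+0.18486)/1.06416 + 223.1 = 356.8293
M3: Pc = R·M3+t = (-0.18357, +0.14662, +1.07517); u = 725.4·(-0.18357)/1.07517 + 317.8 = 193.9449, v = 769.8·(+0.14662)/1.07517 + 223.1 = 328.0753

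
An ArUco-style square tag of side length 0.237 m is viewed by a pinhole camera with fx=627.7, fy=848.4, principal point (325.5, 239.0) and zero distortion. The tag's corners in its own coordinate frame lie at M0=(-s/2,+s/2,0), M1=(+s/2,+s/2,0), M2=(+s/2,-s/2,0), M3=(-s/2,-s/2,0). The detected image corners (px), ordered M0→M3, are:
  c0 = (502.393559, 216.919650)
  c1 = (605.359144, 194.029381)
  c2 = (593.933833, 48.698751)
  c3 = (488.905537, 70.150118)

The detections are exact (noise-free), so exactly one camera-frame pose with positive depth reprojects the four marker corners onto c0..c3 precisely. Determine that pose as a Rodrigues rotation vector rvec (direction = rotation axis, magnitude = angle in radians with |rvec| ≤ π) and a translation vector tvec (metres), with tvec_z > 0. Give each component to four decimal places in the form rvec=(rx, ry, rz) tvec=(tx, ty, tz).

rvec=(0.1003, -0.0815, -0.1574) tvec=(0.4861, -0.1712, 1.3712)

Intrinsics K: fx=627.7, fy=848.4, cx=325.5, cy=239.0
Marker side s = 0.237 m; corners in marker frame (Z=0):
  M0 = (-0.1185, +0.1185, 0)
  M1 = (+0.1185, +0.1185, 0)
  M2 = (+0.1185, -0.1185, 0)
  M3 = (-0.1185, -0.1185, 0)
Detected image corners:
  c0 = (502.393559, 216.919650) px
  c1 = (605.359144, 194.029381) px
  c2 = (593.933833, 48.698751) px
  c3 = (488.905537, 70.150118) px
Planar DLT: solve 8×8 A·h = b for H (H[2,2]=1):
  H  [+467.95824 +94.86787 +548.03353]
  H  [-86.51533 +626.46482 +133.04840]
  H  [+0.05331 +0.07730 +1.00000]
B = K⁻¹H; ‖b₁‖=0.729292, ‖b₂‖=0.729292; λ = 2/(‖b₁‖+‖b₂‖) = 1.371193, sign → tz>0 ⇒ λ=+1.371193
r₁ = λ·B[:,0] = (+0.98434,-0.16042,+0.07309); r₂ = λ·B[:,1] = (+0.15227,+0.98264,+0.10600)
r₃ = r₁×r₂ = (-0.08883,-0.09321,+0.99168); SVD([r₁ r₂ r₃]) → R = UVᵀ:
  R  [+0.98434 +0.15227 -0.08883]
  R  [-0.16042 +0.98264 -0.09321]
  R  [+0.07309 +0.10600 +0.99168]
t = (+0.48612, -0.17124, +1.37119) m
tr R = 2.958654; θ = arccos((tr R − 1)/2) = 0.203689 rad = 11.671°
axis k = ((R−Rᵀ)₃₂, (R−Rᵀ)₁₃, (R−Rᵀ)₂₁) / (2 sinθ) = (+0.492400, -0.400226, -0.772892)
rvec = θ·k = (+0.100297, -0.081522, -0.157430)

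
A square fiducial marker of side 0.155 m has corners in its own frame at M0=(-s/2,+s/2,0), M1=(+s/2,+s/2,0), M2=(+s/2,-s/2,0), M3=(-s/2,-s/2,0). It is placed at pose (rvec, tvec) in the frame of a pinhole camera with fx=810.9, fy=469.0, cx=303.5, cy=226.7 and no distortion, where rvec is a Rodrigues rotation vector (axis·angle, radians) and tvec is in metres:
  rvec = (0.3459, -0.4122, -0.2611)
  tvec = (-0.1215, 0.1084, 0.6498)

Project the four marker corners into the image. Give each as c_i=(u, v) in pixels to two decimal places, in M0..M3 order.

Intrinsics K: fx=810.9, fy=469.0, cx=303.5, cy=226.7
Marker side s = 0.155 m; corners in marker frame (Z=0):
  M0 = (-0.0775, +0.0775, 0)
  M1 = (+0.0775, +0.0775, 0)
  M2 = (+0.0775, -0.0775, 0)
  M3 = (-0.0775, -0.0775, 0)
rvec = (0.3459, -0.4122, -0.2611), |rvec| = θ = 0.59810 rad = 34.269°
Rodrigues: sinθ=0.56308, 1−cosθ=0.17360; R = I + sinθ·[k]× + (1−cosθ)·[k]×²:
    [+0.88447 +0.17662 -0.43189]
    [-0.31500 +0.90886 -0.27342]
    [+0.34423 +0.37787 +0.85949]
t = (-0.1215, 0.1084, 0.6498) m
M0: Pc = R·M0+t = (-0.17636, +0.20325, +0.65241); u = 810.9·(-0.17636)/0.65241 + 303.5 = 84.2982, v = 469.0·(+0.20325)/0.65241 + 226.7 = 372.8108
M1: Pc = R·M1+t = (-0.03927, +0.15442, +0.70576); u = 810.9·(-0.03927)/0.70576 + 303.5 = 258.3846, v = 469.0·(+0.15442)/0.70576 + 226.7 = 329.3192
M2: Pc = R·M2+t = (-0.06664, +0.01355, +0.64719); u = 810.9·(-0.06664)/0.64719 + 303.5 = 220.0011, v = 469.0·(+0.01355)/0.64719 + 226.7 = 236.5201
M3: Pc = R·M3+t = (-0.20373, +0.06238, +0.59384); u = 810.9·(-0.20373)/0.59384 + 303.5 = 25.2958, v = 469.0·(+0.06238)/0.59384 + 226.7 = 275.9633

c0=(84.30, 372.81) c1=(258.38, 329.32) c2=(220.00, 236.52) c3=(25.30, 275.96)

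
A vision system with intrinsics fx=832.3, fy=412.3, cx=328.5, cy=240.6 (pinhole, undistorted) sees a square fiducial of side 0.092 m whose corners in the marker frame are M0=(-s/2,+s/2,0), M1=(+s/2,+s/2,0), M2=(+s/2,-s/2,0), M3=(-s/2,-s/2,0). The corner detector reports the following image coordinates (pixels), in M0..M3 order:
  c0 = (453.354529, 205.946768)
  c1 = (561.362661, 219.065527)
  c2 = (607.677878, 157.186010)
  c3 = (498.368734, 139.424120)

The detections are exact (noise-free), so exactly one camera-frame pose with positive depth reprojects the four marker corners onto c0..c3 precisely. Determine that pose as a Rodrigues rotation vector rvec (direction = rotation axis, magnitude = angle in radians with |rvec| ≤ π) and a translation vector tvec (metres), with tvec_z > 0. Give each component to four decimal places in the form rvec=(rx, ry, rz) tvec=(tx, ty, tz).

Intrinsics K: fx=832.3, fy=412.3, cx=328.5, cy=240.6
Marker side s = 0.092 m; corners in marker frame (Z=0):
  M0 = (-0.0460, +0.0460, 0)
  M1 = (+0.0460, +0.0460, 0)
  M2 = (+0.0460, -0.0460, 0)
  M3 = (-0.0460, -0.0460, 0)
Detected image corners:
  c0 = (453.354529, 205.946768) px
  c1 = (561.362661, 219.065527) px
  c2 = (607.677878, 157.186010) px
  c3 = (498.368734, 139.424120) px
Planar DLT: solve 8×8 A·h = b for H (H[2,2]=1):
  H  [+1544.39195 -274.83116 +531.46489]
  H  [+291.01555 +772.49506 +181.26664]
  H  [+0.68552 +0.41824 +1.00000]
B = K⁻¹H; ‖b₁‖=1.753763, ‖b₂‖=1.753763; λ = 2/(‖b₁‖+‖b₂‖) = 0.570202, sign → tz>0 ⇒ λ=+0.570202
r₁ = λ·B[:,0] = (+0.90377,+0.17437,+0.39088); r₂ = λ·B[:,1] = (-0.28241,+0.92918,+0.23848)
r₃ = r₁×r₂ = (-0.32162,-0.32592,+0.88901); SVD([r₁ r₂ r₃]) → R = UVᵀ:
  R  [+0.90377 -0.28241 -0.32162]
  R  [+0.17437 +0.92918 -0.32592]
  R  [+0.39088 +0.23848 +0.88901]
t = (+0.13905, -0.08206, +0.57020) m
tr R = 2.721959; θ = arccos((tr R − 1)/2) = 0.533604 rad = 30.573°
axis k = ((R−Rᵀ)₃₂, (R−Rᵀ)₁₃, (R−Rᵀ)₂₁) / (2 sinθ) = (+0.554818, -0.700400, +0.449018)
rvec = θ·k = (+0.296053, -0.373736, +0.239598)

rvec=(0.2961, -0.3737, 0.2396) tvec=(0.1390, -0.0821, 0.5702)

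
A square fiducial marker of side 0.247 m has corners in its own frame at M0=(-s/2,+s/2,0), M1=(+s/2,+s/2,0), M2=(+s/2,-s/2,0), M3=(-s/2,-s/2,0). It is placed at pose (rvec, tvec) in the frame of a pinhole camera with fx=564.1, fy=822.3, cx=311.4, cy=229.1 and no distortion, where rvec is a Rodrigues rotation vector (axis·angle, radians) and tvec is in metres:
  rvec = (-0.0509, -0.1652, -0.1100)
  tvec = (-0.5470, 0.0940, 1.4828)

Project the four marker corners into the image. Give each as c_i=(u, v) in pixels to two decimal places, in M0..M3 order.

c0=(58.18, 358.66) c1=(156.31, 340.85) c2=(146.89, 206.44) c3=(49.18, 220.34)

Intrinsics K: fx=564.1, fy=822.3, cx=311.4, cy=229.1
Marker side s = 0.247 m; corners in marker frame (Z=0):
  M0 = (-0.1235, +0.1235, 0)
  M1 = (+0.1235, +0.1235, 0)
  M2 = (+0.1235, -0.1235, 0)
  M3 = (-0.1235, -0.1235, 0)
rvec = (-0.0509, -0.1652, -0.1100), |rvec| = θ = 0.20489 rad = 11.740°
Rodrigues: sinθ=0.20346, 1−cosθ=0.02092; R = I + sinθ·[k]× + (1−cosθ)·[k]×²:
    [+0.98037 +0.11342 -0.16126]
    [-0.10504 +0.99268 +0.05960]
    [+0.16684 -0.04149 +0.98511]
t = (-0.5470, 0.0940, 1.4828) m
M0: Pc = R·M0+t = (-0.65407, +0.22957, +1.45707); u = 564.1·(-0.65407)/1.45707 + 311.4 = 58.1797, v = 822.3·(+0.22957)/1.45707 + 229.1 = 358.6574
M1: Pc = R·M1+t = (-0.41192, +0.20362, +1.49828); u = 564.1·(-0.41192)/1.49828 + 311.4 = 156.3142, v = 822.3·(+0.20362)/1.49828 + 229.1 = 340.8544
M2: Pc = R·M2+t = (-0.43993, -0.04157, +1.50853); u = 564.1·(-0.43993)/1.50853 + 311.4 = 146.8918, v = 822.3·(-0.04157)/1.50853 + 229.1 = 206.4408
M3: Pc = R·M3+t = (-0.68208, -0.01562, +1.46732); u = 564.1·(-0.68208)/1.46732 + 311.4 = 49.1781, v = 822.3·(-0.01562)/1.46732 + 229.1 = 220.3446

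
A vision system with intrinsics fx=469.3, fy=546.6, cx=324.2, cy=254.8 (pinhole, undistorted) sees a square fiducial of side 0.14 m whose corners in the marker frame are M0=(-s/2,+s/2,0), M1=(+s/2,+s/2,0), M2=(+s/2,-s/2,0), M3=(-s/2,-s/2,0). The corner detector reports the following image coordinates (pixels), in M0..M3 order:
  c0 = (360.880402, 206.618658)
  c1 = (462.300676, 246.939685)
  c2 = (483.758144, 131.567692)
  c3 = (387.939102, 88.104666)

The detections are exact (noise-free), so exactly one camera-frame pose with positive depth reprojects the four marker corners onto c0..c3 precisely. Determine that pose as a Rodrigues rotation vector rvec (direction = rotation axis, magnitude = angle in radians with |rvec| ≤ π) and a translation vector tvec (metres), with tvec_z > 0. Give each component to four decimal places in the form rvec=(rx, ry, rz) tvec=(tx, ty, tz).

rvec=(-0.1709, -0.2152, 0.2877) tvec=(0.1285, -0.0956, 0.5980)

Intrinsics K: fx=469.3, fy=546.6, cx=324.2, cy=254.8
Marker side s = 0.14 m; corners in marker frame (Z=0):
  M0 = (-0.0700, +0.0700, 0)
  M1 = (+0.0700, +0.0700, 0)
  M2 = (+0.0700, -0.0700, 0)
  M3 = (-0.0700, -0.0700, 0)
Detected image corners:
  c0 = (360.880402, 206.618658) px
  c1 = (462.300676, 246.939685) px
  c2 = (483.758144, 131.567692) px
  c3 = (387.939102, 88.104666) px
Planar DLT: solve 8×8 A·h = b for H (H[2,2]=1):
  H  [+835.28867 -312.43339 +425.06908]
  H  [+351.65133 +779.61430 +167.41365]
  H  [+0.30993 -0.32945 +1.00000]
B = K⁻¹H; ‖b₁‖=1.672279, ‖b₂‖=1.672279; λ = 2/(‖b₁‖+‖b₂‖) = 0.597986, sign → tz>0 ⇒ λ=+0.597986
r₁ = λ·B[:,0] = (+0.93630,+0.29832,+0.18533); r₂ = λ·B[:,1] = (-0.26201,+0.94474,-0.19701)
r₃ = r₁×r₂ = (-0.23386,+0.13590,+0.96272); SVD([r₁ r₂ r₃]) → R = UVᵀ:
  R  [+0.93630 -0.26201 -0.23386]
  R  [+0.29832 +0.94474 +0.13590]
  R  [+0.18533 -0.19701 +0.96272]
t = (+0.12853, -0.09560, +0.59799) m
tr R = 2.843768; θ = arccos((tr R − 1)/2) = 0.397881 rad = 22.797°
axis k = ((R−Rᵀ)₃₂, (R−Rᵀ)₁₃, (R−Rᵀ)₂₁) / (2 sinθ) = (-0.429596, -0.540949, +0.723064)
rvec = θ·k = (-0.170928, -0.215234, +0.287693)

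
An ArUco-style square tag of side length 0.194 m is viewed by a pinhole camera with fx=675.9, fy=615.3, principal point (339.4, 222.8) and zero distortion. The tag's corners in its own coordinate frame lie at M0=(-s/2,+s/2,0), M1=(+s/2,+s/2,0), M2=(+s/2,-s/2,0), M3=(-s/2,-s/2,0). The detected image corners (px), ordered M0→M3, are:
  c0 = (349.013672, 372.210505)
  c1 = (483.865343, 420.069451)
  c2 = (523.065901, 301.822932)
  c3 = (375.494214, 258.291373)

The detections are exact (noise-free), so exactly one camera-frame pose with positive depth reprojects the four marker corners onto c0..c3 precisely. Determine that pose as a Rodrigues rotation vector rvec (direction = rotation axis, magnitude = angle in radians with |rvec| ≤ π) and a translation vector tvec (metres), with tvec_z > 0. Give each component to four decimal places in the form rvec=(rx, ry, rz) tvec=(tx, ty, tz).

Intrinsics K: fx=675.9, fy=615.3, cx=339.4, cy=222.8
Marker side s = 0.194 m; corners in marker frame (Z=0):
  M0 = (-0.0970, +0.0970, 0)
  M1 = (+0.0970, +0.0970, 0)
  M2 = (+0.0970, -0.0970, 0)
  M3 = (-0.0970, -0.0970, 0)
Detected image corners:
  c0 = (349.013672, 372.210505) px
  c1 = (483.865343, 420.069451) px
  c2 = (523.065901, 301.822932) px
  c3 = (375.494214, 258.291373) px
Planar DLT: solve 8×8 A·h = b for H (H[2,2]=1):
  H  [+577.99084 -1.78225 +429.89500]
  H  [+119.82582 +727.97055 +339.50170]
  H  [-0.34349 +0.38444 +1.00000]
B = K⁻¹H; ‖b₁‖=1.129527, ‖b₂‖=1.129527; λ = 2/(‖b₁‖+‖b₂‖) = 0.885326, sign → tz>0 ⇒ λ=+0.885326
r₁ = λ·B[:,0] = (+0.90978,+0.28253,-0.30410); r₂ = λ·B[:,1] = (-0.17324,+0.92420,+0.34035)
r₃ = r₁×r₂ = (+0.37721,-0.25696,+0.88977); SVD([r₁ r₂ r₃]) → R = UVᵀ:
  R  [+0.90978 -0.17324 +0.37721]
  R  [+0.28253 +0.92420 -0.25696]
  R  [-0.30410 +0.34035 +0.88977]
t = (+0.11853, +0.16792, +0.88533) m
tr R = 2.723751; θ = arccos((tr R − 1)/2) = 0.531840 rad = 30.472°
axis k = ((R−Rᵀ)₃₂, (R−Rᵀ)₁₃, (R−Rᵀ)₂₁) / (2 sinθ) = (+0.588928, +0.671739, +0.449367)
rvec = θ·k = (+0.313215, +0.357258, +0.238991)

rvec=(0.3132, 0.3573, 0.2390) tvec=(0.1185, 0.1679, 0.8853)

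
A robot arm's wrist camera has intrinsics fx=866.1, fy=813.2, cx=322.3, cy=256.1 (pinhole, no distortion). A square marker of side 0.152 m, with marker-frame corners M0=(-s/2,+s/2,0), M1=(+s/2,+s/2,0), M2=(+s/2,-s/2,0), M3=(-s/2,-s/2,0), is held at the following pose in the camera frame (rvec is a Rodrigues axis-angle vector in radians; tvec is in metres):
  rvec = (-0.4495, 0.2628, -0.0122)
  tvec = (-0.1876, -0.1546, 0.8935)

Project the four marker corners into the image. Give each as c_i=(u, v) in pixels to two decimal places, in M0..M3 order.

Intrinsics K: fx=866.1, fy=813.2, cx=322.3, cy=256.1
Marker side s = 0.152 m; corners in marker frame (Z=0):
  M0 = (-0.0760, +0.0760, 0)
  M1 = (+0.0760, +0.0760, 0)
  M2 = (+0.0760, -0.0760, 0)
  M3 = (-0.0760, -0.0760, 0)
rvec = (-0.4495, 0.2628, -0.0122), |rvec| = θ = 0.52083 rad = 29.841°
Rodrigues: sinθ=0.49760, 1−cosθ=0.13259; R = I + sinθ·[k]× + (1−cosθ)·[k]×²:
    [+0.96617 -0.04609 +0.25376]
    [-0.06940 +0.90117 +0.42788]
    [-0.24840 -0.43102 +0.86748]
t = (-0.1876, -0.1546, 0.8935) m
M0: Pc = R·M0+t = (-0.26453, -0.08084, +0.87962); u = 866.1·(-0.26453)/0.87962 + 322.3 = 61.8348, v = 813.2·(-0.08084)/0.87962 + 256.1 = 181.3668
M1: Pc = R·M1+t = (-0.11767, -0.09139, +0.84186); u = 866.1·(-0.11767)/0.84186 + 322.3 = 201.2387, v = 813.2·(-0.09139)/0.84186 + 256.1 = 167.8259
M2: Pc = R·M2+t = (-0.11067, -0.22836, +0.90738); u = 866.1·(-0.11067)/0.90738 + 322.3 = 216.6659, v = 813.2·(-0.22836)/0.90738 + 256.1 = 51.4396
M3: Pc = R·M3+t = (-0.25753, -0.21781, +0.94514); u = 866.1·(-0.25753)/0.94514 + 322.3 = 86.3089, v = 813.2·(-0.21781)/0.94514 + 256.1 = 68.6913

c0=(61.83, 181.37) c1=(201.24, 167.83) c2=(216.67, 51.44) c3=(86.31, 68.69)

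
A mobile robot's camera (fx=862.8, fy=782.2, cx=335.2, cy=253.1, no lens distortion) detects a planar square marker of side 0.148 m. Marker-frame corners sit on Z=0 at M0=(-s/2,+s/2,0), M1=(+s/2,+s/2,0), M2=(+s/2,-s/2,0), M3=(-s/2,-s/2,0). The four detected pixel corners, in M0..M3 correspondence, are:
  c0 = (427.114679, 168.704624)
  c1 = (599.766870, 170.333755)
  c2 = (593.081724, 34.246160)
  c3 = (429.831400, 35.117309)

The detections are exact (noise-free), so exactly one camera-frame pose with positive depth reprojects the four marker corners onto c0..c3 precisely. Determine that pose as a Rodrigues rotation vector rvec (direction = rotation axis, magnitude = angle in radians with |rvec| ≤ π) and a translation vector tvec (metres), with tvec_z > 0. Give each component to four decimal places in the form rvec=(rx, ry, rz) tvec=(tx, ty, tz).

rvec=(-0.2974, 0.0923, 0.0350) tvec=(0.1579, -0.1509, 0.7722)

Intrinsics K: fx=862.8, fy=782.2, cx=335.2, cy=253.1
Marker side s = 0.148 m; corners in marker frame (Z=0):
  M0 = (-0.0740, +0.0740, 0)
  M1 = (+0.0740, +0.0740, 0)
  M2 = (+0.0740, -0.0740, 0)
  M3 = (-0.0740, -0.0740, 0)
Detected image corners:
  c0 = (427.114679, 168.704624) px
  c1 = (599.766870, 170.333755) px
  c2 = (593.081724, 34.246160) px
  c3 = (429.831400, 35.117309) px
Planar DLT: solve 8×8 A·h = b for H (H[2,2]=1):
  H  [+1070.25820 -179.96237 +511.64901]
  H  [-10.35880 +872.51746 +100.21900]
  H  [-0.12423 -0.37677 +1.00000]
B = K⁻¹H; ‖b₁‖=1.294966, ‖b₂‖=1.294966; λ = 2/(‖b₁‖+‖b₂‖) = 0.772221, sign → tz>0 ⇒ λ=+0.772221
r₁ = λ·B[:,0] = (+0.99517,+0.02082,-0.09593); r₂ = λ·B[:,1] = (-0.04803,+0.95553,-0.29095)
r₃ = r₁×r₂ = (+0.08561,+0.29416,+0.95192); SVD([r₁ r₂ r₃]) → R = UVᵀ:
  R  [+0.99517 -0.04803 +0.08561]
  R  [+0.02082 +0.95553 +0.29416]
  R  [-0.09593 -0.29095 +0.95192]
t = (+0.15792, -0.15093, +0.77222) m
tr R = 2.902617; θ = arccos((tr R − 1)/2) = 0.313343 rad = 17.953°
axis k = ((R−Rᵀ)₃₂, (R−Rᵀ)₁₃, (R−Rᵀ)₂₁) / (2 sinθ) = (-0.949108, +0.294486, +0.111680)
rvec = θ·k = (-0.297397, +0.092275, +0.034994)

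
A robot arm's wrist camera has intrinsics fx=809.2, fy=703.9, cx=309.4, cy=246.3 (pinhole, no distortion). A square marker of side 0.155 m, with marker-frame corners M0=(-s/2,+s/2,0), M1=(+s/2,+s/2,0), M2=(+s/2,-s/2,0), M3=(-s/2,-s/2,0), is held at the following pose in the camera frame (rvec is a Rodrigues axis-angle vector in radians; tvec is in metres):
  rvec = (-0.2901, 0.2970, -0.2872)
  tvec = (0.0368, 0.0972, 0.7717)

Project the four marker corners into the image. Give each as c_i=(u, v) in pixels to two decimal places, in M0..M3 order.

c0=(292.32, 423.67) c1=(449.32, 385.32) c2=(402.82, 247.59) c3=(257.51, 289.99)

Intrinsics K: fx=809.2, fy=703.9, cx=309.4, cy=246.3
Marker side s = 0.155 m; corners in marker frame (Z=0):
  M0 = (-0.0775, +0.0775, 0)
  M1 = (+0.0775, +0.0775, 0)
  M2 = (+0.0775, -0.0775, 0)
  M3 = (-0.0775, -0.0775, 0)
rvec = (-0.2901, 0.2970, -0.2872), |rvec| = θ = 0.50483 rad = 28.924°
Rodrigues: sinθ=0.48366, 1−cosθ=0.12474; R = I + sinθ·[k]× + (1−cosθ)·[k]×²:
    [+0.91645 +0.23298 +0.32533]
    [-0.31733 +0.91843 +0.23618]
    [-0.24376 -0.31969 +0.91563]
t = (0.0368, 0.0972, 0.7717) m
M0: Pc = R·M0+t = (-0.01617, +0.19297, +0.76582); u = 809.2·(-0.01617)/0.76582 + 309.4 = 292.3153, v = 703.9·(+0.19297)/0.76582 + 246.3 = 423.6698
M1: Pc = R·M1+t = (+0.12588, +0.14379, +0.72803); u = 809.2·(+0.12588)/0.72803 + 309.4 = 449.3154, v = 703.9·(+0.14379)/0.72803 + 246.3 = 385.3195
M2: Pc = R·M2+t = (+0.08977, +0.00143, +0.77758); u = 809.2·(+0.08977)/0.77758 + 309.4 = 402.8187, v = 703.9·(+0.00143)/0.77758 + 246.3 = 247.5931
M3: Pc = R·M3+t = (-0.05228, +0.05061, +0.81537); u = 809.2·(-0.05228)/0.81537 + 309.4 = 257.5143, v = 703.9·(+0.05061)/0.81537 + 246.3 = 289.9949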